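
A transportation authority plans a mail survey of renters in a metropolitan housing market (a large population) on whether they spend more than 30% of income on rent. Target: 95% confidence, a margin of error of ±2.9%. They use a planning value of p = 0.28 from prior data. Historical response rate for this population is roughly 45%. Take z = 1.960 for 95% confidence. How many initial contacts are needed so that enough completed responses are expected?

2047

Completed interviews needed: n₀ = 1.960² × 0.2016 / 0.029² ≈ 920.89 → 921.
At a 45% response rate, contacts needed = 921 / 0.45 ≈ 2046.67 → 2047.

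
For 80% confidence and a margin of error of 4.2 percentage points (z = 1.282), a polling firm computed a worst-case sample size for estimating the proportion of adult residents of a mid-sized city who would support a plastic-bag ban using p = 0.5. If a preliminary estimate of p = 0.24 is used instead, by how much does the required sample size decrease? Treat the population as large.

63

Conservative (p = 0.5): n = 1.282² × 0.25 / 0.042² ≈ 232.93 → 233.
Using p = 0.24: p(1−p) = 0.1824, so n = 1.282² × 0.1824 / 0.042² ≈ 169.94 → 170.
Reduction: 233 − 170 = 63.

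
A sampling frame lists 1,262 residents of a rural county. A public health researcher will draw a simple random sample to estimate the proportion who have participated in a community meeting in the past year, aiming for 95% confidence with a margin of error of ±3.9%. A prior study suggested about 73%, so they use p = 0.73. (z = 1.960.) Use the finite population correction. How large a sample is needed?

Unadjusted: n₀ = 1.960² × 0.73 × 0.27 / 0.039² ≈ 497.82, so n₀ = 498.
Finite population correction with N = 1,262: n = n₀ / (1 + (n₀−1)/N) = 498 / (1 + 497/1262) = 498 / 1.3938 ≈ 357.29.
Rounding up, n = 358.

358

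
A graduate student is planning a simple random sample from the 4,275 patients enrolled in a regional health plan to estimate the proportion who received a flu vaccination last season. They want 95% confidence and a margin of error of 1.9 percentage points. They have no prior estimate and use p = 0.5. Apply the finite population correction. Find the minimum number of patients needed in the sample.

1641

For 95% confidence, z = 1.960.
Unadjusted: n₀ = 1.960² × 0.50 × 0.50 / 0.019² ≈ 2660.39, so n₀ = 2661.
Finite population correction with N = 4,275: n = n₀ / (1 + (n₀−1)/N) = 2661 / (1 + 2660/4275) = 2661 / 1.6222 ≈ 1640.34.
Rounding up, n = 1641.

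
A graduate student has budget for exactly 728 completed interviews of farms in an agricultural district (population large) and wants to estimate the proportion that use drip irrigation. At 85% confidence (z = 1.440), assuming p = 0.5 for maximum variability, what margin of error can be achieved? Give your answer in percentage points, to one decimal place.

2.7

SE(p̂) = √[p(1−p)/n] = √[0.2500/728] = 0.01853.
E = z × SE = 1.440 × 0.01853 = 0.02668, or 2.7 percentage points.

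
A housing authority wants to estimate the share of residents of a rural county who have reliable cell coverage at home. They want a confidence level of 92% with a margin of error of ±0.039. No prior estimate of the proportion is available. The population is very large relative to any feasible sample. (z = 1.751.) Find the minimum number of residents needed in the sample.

With no prior estimate, use p = 0.5, giving p(1−p) = 0.25.
n = z²·p(1−p)/E² = 1.751² × 0.2500 / 0.039² = 3.0660 × 0.2500 / 0.001521 ≈ 503.94.
Rounding up gives n = 504.

504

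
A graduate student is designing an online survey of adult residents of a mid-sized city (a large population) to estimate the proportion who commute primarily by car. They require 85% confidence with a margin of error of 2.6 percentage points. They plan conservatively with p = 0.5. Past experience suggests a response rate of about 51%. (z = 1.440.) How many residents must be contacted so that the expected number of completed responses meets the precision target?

1504

Completed interviews needed: n₀ = 1.440² × 0.2500 / 0.026² ≈ 766.86 → 767.
At a 51% response rate, contacts needed = 767 / 0.51 ≈ 1503.92 → 1504.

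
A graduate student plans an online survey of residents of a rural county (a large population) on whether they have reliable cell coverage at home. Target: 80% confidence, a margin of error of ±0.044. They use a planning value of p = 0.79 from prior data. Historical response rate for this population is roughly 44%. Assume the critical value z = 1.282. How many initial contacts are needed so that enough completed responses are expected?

321

Completed interviews needed: n₀ = 1.282² × 0.1659 / 0.044² ≈ 140.84 → 141.
At a 44% response rate, contacts needed = 141 / 0.44 ≈ 320.45 → 321.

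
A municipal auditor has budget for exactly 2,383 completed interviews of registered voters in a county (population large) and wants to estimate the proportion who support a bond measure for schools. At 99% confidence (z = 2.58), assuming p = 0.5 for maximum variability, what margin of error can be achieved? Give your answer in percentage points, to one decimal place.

2.6

SE(p̂) = √[p(1−p)/n] = √[0.2500/2383] = 0.01024.
E = z × SE = 2.58 × 0.01024 = 0.02643, or 2.6 percentage points.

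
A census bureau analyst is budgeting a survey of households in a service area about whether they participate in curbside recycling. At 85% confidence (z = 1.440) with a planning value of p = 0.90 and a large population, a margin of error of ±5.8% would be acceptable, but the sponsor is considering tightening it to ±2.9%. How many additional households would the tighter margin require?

166

At ±5.8%: n = 1.440² × 0.0900 / 0.058² ≈ 55.48 → 56.
At ±2.9%: n = 1.440² × 0.0900 / 0.029² ≈ 221.91 → 222.
Additional respondents: 222 − 56 = 166.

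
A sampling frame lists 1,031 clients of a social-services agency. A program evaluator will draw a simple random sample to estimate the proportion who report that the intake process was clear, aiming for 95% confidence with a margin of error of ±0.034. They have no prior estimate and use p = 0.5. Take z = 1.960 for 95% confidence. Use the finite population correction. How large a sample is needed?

461

Unadjusted: n₀ = 1.960² × 0.50 × 0.50 / 0.034² ≈ 830.80, so n₀ = 831.
Finite population correction with N = 1,031: n = n₀ / (1 + (n₀−1)/N) = 831 / (1 + 830/1031) = 831 / 1.8050 ≈ 460.38.
Rounding up, n = 461.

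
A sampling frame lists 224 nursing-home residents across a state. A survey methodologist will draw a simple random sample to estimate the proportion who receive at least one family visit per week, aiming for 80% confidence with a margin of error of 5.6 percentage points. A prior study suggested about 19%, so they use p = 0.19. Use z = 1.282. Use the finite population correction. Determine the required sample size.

60

Unadjusted: n₀ = 1.282² × 0.19 × 0.81 / 0.056² ≈ 80.66, so n₀ = 81.
Finite population correction with N = 224: n = n₀ / (1 + (n₀−1)/N) = 81 / (1 + 80/224) = 81 / 1.3571 ≈ 59.68.
Rounding up, n = 60.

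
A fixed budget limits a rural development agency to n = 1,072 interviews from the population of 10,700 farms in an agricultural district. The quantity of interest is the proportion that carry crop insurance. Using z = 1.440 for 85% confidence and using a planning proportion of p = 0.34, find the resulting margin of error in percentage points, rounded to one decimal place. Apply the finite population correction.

2.0

Finite-population factor: (N−n)/(N−1) = (10700−1072)/(10700−1) = 0.8999.
SE(p̂) = √[p(1−p)/n · (N−n)/(N−1)] = √[0.2244/1072 × 0.8999] = 0.01372.
E = z × SE = 1.440 × 0.01372 = 0.01976 ≈ 2.0 percentage points.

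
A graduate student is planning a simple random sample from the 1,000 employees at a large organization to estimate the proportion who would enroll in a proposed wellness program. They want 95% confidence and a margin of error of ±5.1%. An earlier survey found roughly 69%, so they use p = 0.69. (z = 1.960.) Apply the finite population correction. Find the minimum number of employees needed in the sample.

Unadjusted: n₀ = 1.960² × 0.69 × 0.31 / 0.051² ≈ 315.92, so n₀ = 316.
Finite population correction with N = 1,000: n = n₀ / (1 + (n₀−1)/N) = 316 / (1 + 315/1000) = 316 / 1.3150 ≈ 240.30.
Rounding up, n = 241.

241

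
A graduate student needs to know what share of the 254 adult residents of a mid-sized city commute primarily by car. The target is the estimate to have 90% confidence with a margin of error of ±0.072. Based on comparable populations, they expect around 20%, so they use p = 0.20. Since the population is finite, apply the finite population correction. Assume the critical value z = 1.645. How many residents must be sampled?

64

Unadjusted: n₀ = 1.645² × 0.20 × 0.80 / 0.072² ≈ 83.52, so n₀ = 84.
Finite population correction with N = 254: n = n₀ / (1 + (n₀−1)/N) = 84 / (1 + 83/254) = 84 / 1.3268 ≈ 63.31.
Rounding up, n = 64.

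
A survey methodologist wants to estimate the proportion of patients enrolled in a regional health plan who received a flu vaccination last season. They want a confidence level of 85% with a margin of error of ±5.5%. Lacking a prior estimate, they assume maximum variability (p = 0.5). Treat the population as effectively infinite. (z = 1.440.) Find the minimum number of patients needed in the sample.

172

With p = 0.5, p(1−p) = 0.25.
n = z²·p(1−p)/E² = 1.440² × 0.2500 / 0.055² = 2.0736 × 0.2500 / 0.003025 ≈ 171.37.
Rounding up gives n = 172.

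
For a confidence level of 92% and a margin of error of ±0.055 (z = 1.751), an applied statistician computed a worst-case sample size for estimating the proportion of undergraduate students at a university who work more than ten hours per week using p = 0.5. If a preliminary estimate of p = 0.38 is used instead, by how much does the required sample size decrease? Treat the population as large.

15

Conservative (p = 0.5): n = 1.751² × 0.25 / 0.055² ≈ 253.39 → 254.
Using p = 0.38: p(1−p) = 0.2356, so n = 1.751² × 0.2356 / 0.055² ≈ 238.79 → 239.
Reduction: 254 − 239 = 15.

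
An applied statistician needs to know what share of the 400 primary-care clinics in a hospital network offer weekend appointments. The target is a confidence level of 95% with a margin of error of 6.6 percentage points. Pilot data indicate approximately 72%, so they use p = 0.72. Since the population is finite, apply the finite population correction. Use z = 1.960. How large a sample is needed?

Unadjusted: n₀ = 1.960² × 0.72 × 0.28 / 0.066² ≈ 177.79, so n₀ = 178.
Finite population correction with N = 400: n = n₀ / (1 + (n₀−1)/N) = 178 / (1 + 177/400) = 178 / 1.4425 ≈ 123.40.
Rounding up, n = 124.

124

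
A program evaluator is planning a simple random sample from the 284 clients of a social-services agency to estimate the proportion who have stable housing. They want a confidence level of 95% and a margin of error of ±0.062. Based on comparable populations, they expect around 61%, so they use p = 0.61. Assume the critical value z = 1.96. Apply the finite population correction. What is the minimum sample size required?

130

Unadjusted: n₀ = 1.96² × 0.61 × 0.39 / 0.062² ≈ 237.75, so n₀ = 238.
Finite population correction with N = 284: n = n₀ / (1 + (n₀−1)/N) = 238 / (1 + 237/284) = 238 / 1.8345 ≈ 129.74.
Rounding up, n = 130.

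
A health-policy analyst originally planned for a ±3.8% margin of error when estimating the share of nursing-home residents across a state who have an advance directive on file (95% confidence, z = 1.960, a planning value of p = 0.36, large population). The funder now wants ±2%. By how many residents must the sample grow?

At ±3.8%: n = 1.960² × 0.2304 / 0.038² ≈ 612.95 → 613.
At ±2%: n = 1.960² × 0.2304 / 0.020² ≈ 2212.76 → 2213.
Additional respondents: 2213 − 613 = 1600.

1600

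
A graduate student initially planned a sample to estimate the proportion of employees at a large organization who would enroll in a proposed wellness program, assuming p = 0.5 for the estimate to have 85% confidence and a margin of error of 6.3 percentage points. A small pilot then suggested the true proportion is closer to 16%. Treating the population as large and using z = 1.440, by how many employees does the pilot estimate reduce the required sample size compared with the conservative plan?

Conservative (p = 0.5): n = 1.440² × 0.25 / 0.063² ≈ 130.61 → 131.
Using p = 0.16: p(1−p) = 0.1344, so n = 1.440² × 0.1344 / 0.063² ≈ 70.22 → 71.
Reduction: 131 − 71 = 60.

60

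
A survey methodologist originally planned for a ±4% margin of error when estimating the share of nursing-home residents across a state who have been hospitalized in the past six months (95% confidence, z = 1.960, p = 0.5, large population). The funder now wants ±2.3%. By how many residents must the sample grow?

1215

At ±4%: n = 1.960² × 0.2500 / 0.040² ≈ 600.25 → 601.
At ±2.3%: n = 1.960² × 0.2500 / 0.023² ≈ 1815.50 → 1816.
Additional respondents: 1816 − 601 = 1215.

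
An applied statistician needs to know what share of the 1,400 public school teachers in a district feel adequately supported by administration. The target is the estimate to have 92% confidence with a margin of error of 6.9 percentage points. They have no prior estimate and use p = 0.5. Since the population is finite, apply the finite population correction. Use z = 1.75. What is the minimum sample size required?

145

Unadjusted: n₀ = 1.75² × 0.50 × 0.50 / 0.069² ≈ 160.81, so n₀ = 161.
Finite population correction with N = 1,400: n = n₀ / (1 + (n₀−1)/N) = 161 / (1 + 160/1400) = 161 / 1.1143 ≈ 144.49.
Rounding up, n = 145.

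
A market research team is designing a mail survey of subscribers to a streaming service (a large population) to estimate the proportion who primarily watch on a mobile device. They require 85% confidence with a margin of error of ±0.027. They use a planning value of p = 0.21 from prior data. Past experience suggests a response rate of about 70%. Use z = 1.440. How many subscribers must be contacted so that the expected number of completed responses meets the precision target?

675

Completed interviews needed: n₀ = 1.440² × 0.1659 / 0.027² ≈ 471.89 → 472.
At a 70% response rate, contacts needed = 472 / 0.70 ≈ 674.29 → 675.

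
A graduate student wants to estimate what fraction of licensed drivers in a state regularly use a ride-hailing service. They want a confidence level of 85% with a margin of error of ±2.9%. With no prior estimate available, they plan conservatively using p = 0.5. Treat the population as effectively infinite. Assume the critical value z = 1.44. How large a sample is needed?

617

With p = 0.5, p(1−p) = 0.25.
n = z²·p(1−p)/E² = 1.44² × 0.2500 / 0.029² = 2.0736 × 0.2500 / 0.000841 ≈ 616.41.
Rounding up gives n = 617.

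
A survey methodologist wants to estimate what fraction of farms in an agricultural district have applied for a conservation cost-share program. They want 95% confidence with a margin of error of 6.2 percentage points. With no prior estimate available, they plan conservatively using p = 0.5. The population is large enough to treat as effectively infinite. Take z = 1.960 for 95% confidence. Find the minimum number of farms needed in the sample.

250

With p = 0.5, p(1−p) = 0.25.
n = z²·p(1−p)/E² = 1.960² × 0.2500 / 0.062² = 3.8416 × 0.2500 / 0.003844 ≈ 249.84.
Rounding up gives n = 250.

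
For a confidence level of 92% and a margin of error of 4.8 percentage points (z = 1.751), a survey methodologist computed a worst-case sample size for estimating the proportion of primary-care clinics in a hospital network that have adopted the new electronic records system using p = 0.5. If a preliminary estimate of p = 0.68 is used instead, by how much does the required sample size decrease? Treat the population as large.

Conservative (p = 0.5): n = 1.751² × 0.25 / 0.048² ≈ 332.68 → 333.
Using p = 0.68: p(1−p) = 0.2176, so n = 1.751² × 0.2176 / 0.048² ≈ 289.57 → 290.
Reduction: 333 − 290 = 43.

43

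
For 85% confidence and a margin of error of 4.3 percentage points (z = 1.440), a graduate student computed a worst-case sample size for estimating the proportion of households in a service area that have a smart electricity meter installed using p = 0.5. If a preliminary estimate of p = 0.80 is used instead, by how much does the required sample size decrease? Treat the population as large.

Conservative (p = 0.5): n = 1.440² × 0.25 / 0.043² ≈ 280.37 → 281.
Using p = 0.80: p(1−p) = 0.1600, so n = 1.440² × 0.1600 / 0.043² ≈ 179.44 → 180.
Reduction: 281 − 180 = 101.

101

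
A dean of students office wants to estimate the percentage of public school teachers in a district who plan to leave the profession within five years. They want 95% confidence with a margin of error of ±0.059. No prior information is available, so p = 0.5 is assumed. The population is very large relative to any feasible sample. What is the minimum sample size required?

276

For 95% confidence, z = 1.96.
With p = 0.5, p(1−p) = 0.25.
n = z²·p(1−p)/E² = 1.96² × 0.2500 / 0.059² = 3.8416 × 0.2500 / 0.003481 ≈ 275.90.
Rounding up gives n = 276.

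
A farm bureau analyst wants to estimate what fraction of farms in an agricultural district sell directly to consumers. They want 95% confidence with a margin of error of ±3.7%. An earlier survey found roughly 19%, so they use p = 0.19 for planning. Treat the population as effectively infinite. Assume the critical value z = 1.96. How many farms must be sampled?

With p = 0.19, p(1−p) = 0.1539.
n = z²·p(1−p)/E² = 1.96² × 0.1539 / 0.037² = 3.8416 × 0.1539 / 0.001369 ≈ 431.86.
Rounding up gives n = 432.

432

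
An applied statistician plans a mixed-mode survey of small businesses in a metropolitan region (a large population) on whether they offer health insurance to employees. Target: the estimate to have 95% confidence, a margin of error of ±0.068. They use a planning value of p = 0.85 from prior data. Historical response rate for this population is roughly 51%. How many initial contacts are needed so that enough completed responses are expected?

208

For 95% confidence, z = 1.960.
Completed interviews needed: n₀ = 1.960² × 0.1275 / 0.068² ≈ 105.93 → 106.
At a 51% response rate, contacts needed = 106 / 0.51 ≈ 207.84 → 208.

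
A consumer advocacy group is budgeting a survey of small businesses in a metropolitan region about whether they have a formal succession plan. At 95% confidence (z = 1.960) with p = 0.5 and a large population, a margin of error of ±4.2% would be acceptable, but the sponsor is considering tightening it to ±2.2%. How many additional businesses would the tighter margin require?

1440

At ±4.2%: n = 1.960² × 0.2500 / 0.042² ≈ 544.44 → 545.
At ±2.2%: n = 1.960² × 0.2500 / 0.022² ≈ 1984.30 → 1985.
Additional respondents: 1985 − 545 = 1440.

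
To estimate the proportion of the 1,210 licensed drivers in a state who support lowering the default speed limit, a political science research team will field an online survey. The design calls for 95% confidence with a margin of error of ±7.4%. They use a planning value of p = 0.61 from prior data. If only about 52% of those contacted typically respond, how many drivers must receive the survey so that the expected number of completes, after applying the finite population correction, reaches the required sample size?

For 95% confidence, z = 1.960.
Completed interviews needed (unadjusted): n₀ = 1.960² × 0.2379 / 0.074² ≈ 166.89 → 167.
FPC for N = 1,210: n = 167 / (1 + 166/1210) = 167 / 1.1372 ≈ 146.85 → 147.
At a 52% response rate, contacts needed = 147 / 0.52 ≈ 282.69 → 283.

283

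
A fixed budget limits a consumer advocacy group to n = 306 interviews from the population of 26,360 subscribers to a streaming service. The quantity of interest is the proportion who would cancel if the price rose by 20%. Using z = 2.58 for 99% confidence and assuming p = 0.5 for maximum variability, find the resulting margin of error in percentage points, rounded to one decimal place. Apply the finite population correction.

7.3

Finite-population factor: (N−n)/(N−1) = (26360−306)/(26360−1) = 0.9884.
SE(p̂) = √[p(1−p)/n · (N−n)/(N−1)] = √[0.2500/306 × 0.9884] = 0.02842.
E = z × SE = 2.58 × 0.02842 = 0.07332 ≈ 7.3 percentage points.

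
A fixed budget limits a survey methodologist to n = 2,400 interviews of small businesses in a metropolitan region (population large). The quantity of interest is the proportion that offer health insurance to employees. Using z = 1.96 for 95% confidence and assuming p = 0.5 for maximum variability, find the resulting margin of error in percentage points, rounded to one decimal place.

SE(p̂) = √[p(1−p)/n] = √[0.2500/2400] = 0.01021.
E = z × SE = 1.96 × 0.01021 = 0.02000, or 2.0 percentage points.

2.0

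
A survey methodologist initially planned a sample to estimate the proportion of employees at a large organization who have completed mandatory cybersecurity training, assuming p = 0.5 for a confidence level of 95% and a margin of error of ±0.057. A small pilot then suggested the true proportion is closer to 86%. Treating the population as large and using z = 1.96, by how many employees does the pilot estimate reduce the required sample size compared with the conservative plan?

153

Conservative (p = 0.5): n = 1.96² × 0.25 / 0.057² ≈ 295.60 → 296.
Using p = 0.86: p(1−p) = 0.1204, so n = 1.96² × 0.1204 / 0.057² ≈ 142.36 → 143.
Reduction: 296 − 143 = 153.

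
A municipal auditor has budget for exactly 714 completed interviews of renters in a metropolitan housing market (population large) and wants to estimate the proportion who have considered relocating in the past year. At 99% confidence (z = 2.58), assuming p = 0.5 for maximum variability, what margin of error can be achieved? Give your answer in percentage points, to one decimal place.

SE(p̂) = √[p(1−p)/n] = √[0.2500/714] = 0.01871.
E = z × SE = 2.58 × 0.01871 = 0.04828, or 4.8 percentage points.

4.8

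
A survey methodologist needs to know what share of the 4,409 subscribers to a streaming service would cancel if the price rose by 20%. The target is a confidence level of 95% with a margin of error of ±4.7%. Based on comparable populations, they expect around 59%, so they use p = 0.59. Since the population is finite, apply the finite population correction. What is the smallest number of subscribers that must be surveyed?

For 95% confidence, z = 1.96.
Unadjusted: n₀ = 1.96² × 0.59 × 0.41 / 0.047² ≈ 420.68, so n₀ = 421.
Finite population correction with N = 4,409: n = n₀ / (1 + (n₀−1)/N) = 421 / (1 + 420/4409) = 421 / 1.0953 ≈ 384.38.
Rounding up, n = 385.

385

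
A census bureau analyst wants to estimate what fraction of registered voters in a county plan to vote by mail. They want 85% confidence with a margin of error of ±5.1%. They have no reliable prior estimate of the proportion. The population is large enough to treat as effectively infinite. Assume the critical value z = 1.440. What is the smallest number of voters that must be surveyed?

200

With no prior estimate, use p = 0.5, giving p(1−p) = 0.25.
n = z²·p(1−p)/E² = 1.440² × 0.2500 / 0.051² = 2.0736 × 0.2500 / 0.002601 ≈ 199.31.
Rounding up gives n = 200.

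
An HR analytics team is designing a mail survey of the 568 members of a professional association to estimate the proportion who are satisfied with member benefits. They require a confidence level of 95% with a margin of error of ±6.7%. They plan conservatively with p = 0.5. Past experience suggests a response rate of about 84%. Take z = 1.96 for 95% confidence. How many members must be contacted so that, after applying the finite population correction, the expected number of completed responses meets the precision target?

Completed interviews needed (unadjusted): n₀ = 1.96² × 0.2500 / 0.067² ≈ 213.95 → 214.
FPC for N = 568: n = 214 / (1 + 213/568) = 214 / 1.3750 ≈ 155.64 → 156.
At an 84% response rate, contacts needed = 156 / 0.84 ≈ 185.71 → 186.

186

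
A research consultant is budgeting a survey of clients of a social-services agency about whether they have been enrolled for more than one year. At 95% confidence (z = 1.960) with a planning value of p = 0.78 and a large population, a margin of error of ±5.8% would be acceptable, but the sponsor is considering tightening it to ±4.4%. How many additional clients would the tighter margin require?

145

At ±5.8%: n = 1.960² × 0.1716 / 0.058² ≈ 195.96 → 196.
At ±4.4%: n = 1.960² × 0.1716 / 0.044² ≈ 340.51 → 341.
Additional respondents: 341 − 196 = 145.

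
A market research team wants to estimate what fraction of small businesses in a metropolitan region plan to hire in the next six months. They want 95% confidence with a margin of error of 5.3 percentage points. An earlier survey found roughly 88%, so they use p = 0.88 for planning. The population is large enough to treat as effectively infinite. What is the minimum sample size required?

145

For 95% confidence, z = 1.960.
With p = 0.88, p(1−p) = 0.1056.
n = z²·p(1−p)/E² = 1.960² × 0.1056 / 0.053² = 3.8416 × 0.1056 / 0.002809 ≈ 144.42.
Rounding up gives n = 145.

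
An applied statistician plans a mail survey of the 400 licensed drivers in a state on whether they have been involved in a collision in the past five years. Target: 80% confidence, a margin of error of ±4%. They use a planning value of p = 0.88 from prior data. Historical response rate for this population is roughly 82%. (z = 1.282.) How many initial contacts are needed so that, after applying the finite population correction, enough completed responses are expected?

Completed interviews needed (unadjusted): n₀ = 1.282² × 0.1056 / 0.040² ≈ 108.47 → 109.
FPC for N = 400: n = 109 / (1 + 108/400) = 109 / 1.2700 ≈ 85.83 → 86.
At an 82% response rate, contacts needed = 86 / 0.82 ≈ 104.88 → 105.

105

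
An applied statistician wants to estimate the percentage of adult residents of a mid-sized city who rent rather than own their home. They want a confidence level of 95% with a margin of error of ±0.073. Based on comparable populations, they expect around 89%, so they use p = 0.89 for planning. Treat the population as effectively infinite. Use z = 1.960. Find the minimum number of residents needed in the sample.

71

With p = 0.89, p(1−p) = 0.0979.
n = z²·p(1−p)/E² = 1.960² × 0.0979 / 0.073² = 3.8416 × 0.0979 / 0.005329 ≈ 70.57.
Rounding up gives n = 71.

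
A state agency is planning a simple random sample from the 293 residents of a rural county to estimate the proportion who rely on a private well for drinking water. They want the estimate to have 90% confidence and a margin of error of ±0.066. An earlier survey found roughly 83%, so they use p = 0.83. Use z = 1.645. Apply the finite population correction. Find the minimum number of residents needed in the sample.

Unadjusted: n₀ = 1.645² × 0.83 × 0.17 / 0.066² ≈ 87.65, so n₀ = 88.
Finite population correction with N = 293: n = n₀ / (1 + (n₀−1)/N) = 88 / (1 + 87/293) = 88 / 1.2969 ≈ 67.85.
Rounding up, n = 68.

68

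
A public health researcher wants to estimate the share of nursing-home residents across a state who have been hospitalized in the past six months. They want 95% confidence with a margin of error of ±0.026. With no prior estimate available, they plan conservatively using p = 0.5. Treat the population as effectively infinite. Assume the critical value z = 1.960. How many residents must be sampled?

With p = 0.5, p(1−p) = 0.25.
n = z²·p(1−p)/E² = 1.960² × 0.2500 / 0.026² = 3.8416 × 0.2500 / 0.000676 ≈ 1420.71.
Rounding up gives n = 1421.

1421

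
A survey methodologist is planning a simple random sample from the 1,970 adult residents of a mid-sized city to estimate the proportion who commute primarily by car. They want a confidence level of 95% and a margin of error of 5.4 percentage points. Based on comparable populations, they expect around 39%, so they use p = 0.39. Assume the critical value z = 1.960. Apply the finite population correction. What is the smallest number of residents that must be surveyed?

Unadjusted: n₀ = 1.960² × 0.39 × 0.61 / 0.054² ≈ 313.41, so n₀ = 314.
Finite population correction with N = 1,970: n = n₀ / (1 + (n₀−1)/N) = 314 / (1 + 313/1970) = 314 / 1.1589 ≈ 270.95.
Rounding up, n = 271.

271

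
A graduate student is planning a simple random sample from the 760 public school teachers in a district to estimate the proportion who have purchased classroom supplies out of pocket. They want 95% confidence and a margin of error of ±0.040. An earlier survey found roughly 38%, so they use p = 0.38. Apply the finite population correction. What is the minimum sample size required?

For 95% confidence, z = 1.960.
Unadjusted: n₀ = 1.960² × 0.38 × 0.62 / 0.040² ≈ 565.68, so n₀ = 566.
Finite population correction with N = 760: n = n₀ / (1 + (n₀−1)/N) = 566 / (1 + 565/760) = 566 / 1.7434 ≈ 324.65.
Rounding up, n = 325.

325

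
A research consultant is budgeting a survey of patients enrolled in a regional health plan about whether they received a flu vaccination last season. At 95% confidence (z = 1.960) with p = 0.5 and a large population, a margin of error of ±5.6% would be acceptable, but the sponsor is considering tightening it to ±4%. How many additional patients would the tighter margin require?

At ±5.6%: n = 1.960² × 0.2500 / 0.056² ≈ 306.25 → 307.
At ±4%: n = 1.960² × 0.2500 / 0.040² ≈ 600.25 → 601.
Additional respondents: 601 − 307 = 294.

294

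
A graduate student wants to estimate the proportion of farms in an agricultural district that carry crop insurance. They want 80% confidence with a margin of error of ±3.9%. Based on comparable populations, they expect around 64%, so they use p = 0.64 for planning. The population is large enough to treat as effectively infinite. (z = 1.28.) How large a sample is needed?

With p = 0.64, p(1−p) = 0.2304.
n = z²·p(1−p)/E² = 1.28² × 0.2304 / 0.039² = 1.6384 × 0.2304 / 0.001521 ≈ 248.18.
Rounding up gives n = 249.

249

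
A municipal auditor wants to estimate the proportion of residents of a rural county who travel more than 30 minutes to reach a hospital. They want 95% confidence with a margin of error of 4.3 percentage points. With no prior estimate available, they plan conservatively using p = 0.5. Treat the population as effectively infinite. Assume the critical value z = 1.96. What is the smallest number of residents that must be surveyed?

With p = 0.5, p(1−p) = 0.25.
n = z²·p(1−p)/E² = 1.96² × 0.2500 / 0.043² = 3.8416 × 0.2500 / 0.001849 ≈ 519.42.
Rounding up gives n = 520.

520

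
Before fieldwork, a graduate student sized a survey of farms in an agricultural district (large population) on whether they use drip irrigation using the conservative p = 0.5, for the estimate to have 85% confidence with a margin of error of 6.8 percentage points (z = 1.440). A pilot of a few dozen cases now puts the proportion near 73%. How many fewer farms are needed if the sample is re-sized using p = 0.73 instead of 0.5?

Conservative (p = 0.5): n = 1.440² × 0.25 / 0.068² ≈ 112.11 → 113.
Using p = 0.73: p(1−p) = 0.1971, so n = 1.440² × 0.1971 / 0.068² ≈ 88.39 → 89.
Reduction: 113 − 89 = 24.

24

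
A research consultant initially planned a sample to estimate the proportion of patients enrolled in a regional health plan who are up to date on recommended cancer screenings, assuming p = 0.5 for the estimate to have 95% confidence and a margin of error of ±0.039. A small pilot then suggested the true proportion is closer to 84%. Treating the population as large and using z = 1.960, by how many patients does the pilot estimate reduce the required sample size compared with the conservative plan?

Conservative (p = 0.5): n = 1.960² × 0.25 / 0.039² ≈ 631.43 → 632.
Using p = 0.84: p(1−p) = 0.1344, so n = 1.960² × 0.1344 / 0.039² ≈ 339.45 → 340.
Reduction: 632 − 340 = 292.

292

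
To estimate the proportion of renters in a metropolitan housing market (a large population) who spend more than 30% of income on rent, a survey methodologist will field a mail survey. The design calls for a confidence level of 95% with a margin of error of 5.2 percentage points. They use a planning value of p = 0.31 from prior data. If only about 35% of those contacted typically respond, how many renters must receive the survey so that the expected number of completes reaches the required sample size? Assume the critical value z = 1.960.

Completed interviews needed: n₀ = 1.960² × 0.2139 / 0.052² ≈ 303.89 → 304.
At a 35% response rate, contacts needed = 304 / 0.35 ≈ 868.57 → 869.

869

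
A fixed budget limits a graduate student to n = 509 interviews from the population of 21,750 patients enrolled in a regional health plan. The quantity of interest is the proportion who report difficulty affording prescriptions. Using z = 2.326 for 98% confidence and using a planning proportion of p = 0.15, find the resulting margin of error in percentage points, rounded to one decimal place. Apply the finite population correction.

Finite-population factor: (N−n)/(N−1) = (21750−509)/(21750−1) = 0.9766.
SE(p̂) = √[p(1−p)/n · (N−n)/(N−1)] = √[0.1275/509 × 0.9766] = 0.01564.
E = z × SE = 2.326 × 0.01564 = 0.03638 ≈ 3.6 percentage points.

3.6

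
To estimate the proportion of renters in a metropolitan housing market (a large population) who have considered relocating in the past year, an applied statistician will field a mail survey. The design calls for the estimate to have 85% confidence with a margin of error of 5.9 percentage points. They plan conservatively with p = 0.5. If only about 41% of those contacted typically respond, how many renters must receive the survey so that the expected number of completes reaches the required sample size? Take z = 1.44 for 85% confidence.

364

Completed interviews needed: n₀ = 1.44² × 0.2500 / 0.059² ≈ 148.92 → 149.
At a 41% response rate, contacts needed = 149 / 0.41 ≈ 363.41 → 364.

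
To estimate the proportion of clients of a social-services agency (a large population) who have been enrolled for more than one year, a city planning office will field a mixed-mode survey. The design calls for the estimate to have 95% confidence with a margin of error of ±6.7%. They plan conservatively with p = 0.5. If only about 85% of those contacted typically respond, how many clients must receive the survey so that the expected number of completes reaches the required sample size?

For 95% confidence, z = 1.960.
Completed interviews needed: n₀ = 1.960² × 0.2500 / 0.067² ≈ 213.95 → 214.
At an 85% response rate, contacts needed = 214 / 0.85 ≈ 251.76 → 252.

252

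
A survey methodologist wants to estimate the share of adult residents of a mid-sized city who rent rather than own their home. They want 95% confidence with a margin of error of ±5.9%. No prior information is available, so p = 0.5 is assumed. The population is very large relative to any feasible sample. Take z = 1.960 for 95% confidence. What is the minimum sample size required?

276

With p = 0.5, p(1−p) = 0.25.
n = z²·p(1−p)/E² = 1.960² × 0.2500 / 0.059² = 3.8416 × 0.2500 / 0.003481 ≈ 275.90.
Rounding up gives n = 276.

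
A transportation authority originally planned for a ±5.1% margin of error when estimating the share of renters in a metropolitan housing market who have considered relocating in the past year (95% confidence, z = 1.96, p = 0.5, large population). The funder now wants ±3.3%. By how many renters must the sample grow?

512

At ±5.1%: n = 1.96² × 0.2500 / 0.051² ≈ 369.24 → 370.
At ±3.3%: n = 1.96² × 0.2500 / 0.033² ≈ 881.91 → 882.
Additional respondents: 882 − 370 = 512.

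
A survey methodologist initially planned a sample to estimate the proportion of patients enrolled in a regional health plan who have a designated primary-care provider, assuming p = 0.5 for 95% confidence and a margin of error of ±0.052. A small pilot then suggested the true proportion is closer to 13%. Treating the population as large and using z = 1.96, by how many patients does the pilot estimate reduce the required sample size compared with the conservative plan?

Conservative (p = 0.5): n = 1.96² × 0.25 / 0.052² ≈ 355.18 → 356.
Using p = 0.13: p(1−p) = 0.1131, so n = 1.96² × 0.1131 / 0.052² ≈ 160.68 → 161.
Reduction: 356 − 161 = 195.

195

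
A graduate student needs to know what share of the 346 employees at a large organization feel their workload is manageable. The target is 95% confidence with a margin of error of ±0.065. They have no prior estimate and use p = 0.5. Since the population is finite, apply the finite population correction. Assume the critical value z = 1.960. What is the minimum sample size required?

Unadjusted: n₀ = 1.960² × 0.50 × 0.50 / 0.065² ≈ 227.31, so n₀ = 228.
Finite population correction with N = 346: n = n₀ / (1 + (n₀−1)/N) = 228 / (1 + 227/346) = 228 / 1.6561 ≈ 137.68.
Rounding up, n = 138.

138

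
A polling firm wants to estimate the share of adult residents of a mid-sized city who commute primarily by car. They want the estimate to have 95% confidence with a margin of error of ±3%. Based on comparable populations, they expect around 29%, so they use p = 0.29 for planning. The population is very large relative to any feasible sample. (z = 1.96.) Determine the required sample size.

With p = 0.29, p(1−p) = 0.2059.
n = z²·p(1−p)/E² = 1.96² × 0.2059 / 0.030² = 3.8416 × 0.2059 / 0.000900 ≈ 878.87.
Rounding up gives n = 879.

879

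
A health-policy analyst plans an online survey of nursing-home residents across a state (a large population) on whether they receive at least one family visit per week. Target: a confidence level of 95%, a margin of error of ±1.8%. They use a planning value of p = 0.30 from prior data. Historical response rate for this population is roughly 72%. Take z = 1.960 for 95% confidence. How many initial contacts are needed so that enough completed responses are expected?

3459

Completed interviews needed: n₀ = 1.960² × 0.2100 / 0.018² ≈ 2489.93 → 2490.
At a 72% response rate, contacts needed = 2490 / 0.72 ≈ 3458.33 → 3459.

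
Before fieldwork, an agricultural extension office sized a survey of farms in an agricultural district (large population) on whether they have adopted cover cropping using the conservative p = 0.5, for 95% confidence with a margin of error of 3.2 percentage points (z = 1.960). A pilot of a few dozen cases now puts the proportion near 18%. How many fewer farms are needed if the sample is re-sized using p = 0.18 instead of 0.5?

Conservative (p = 0.5): n = 1.960² × 0.25 / 0.032² ≈ 937.89 → 938.
Using p = 0.18: p(1−p) = 0.1476, so n = 1.960² × 0.1476 / 0.032² ≈ 553.73 → 554.
Reduction: 938 − 554 = 384.

384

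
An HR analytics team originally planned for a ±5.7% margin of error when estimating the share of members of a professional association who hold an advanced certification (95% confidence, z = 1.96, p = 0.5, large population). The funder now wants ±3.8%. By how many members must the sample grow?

370

At ±5.7%: n = 1.96² × 0.2500 / 0.057² ≈ 295.60 → 296.
At ±3.8%: n = 1.96² × 0.2500 / 0.038² ≈ 665.10 → 666.
Additional respondents: 666 − 296 = 370.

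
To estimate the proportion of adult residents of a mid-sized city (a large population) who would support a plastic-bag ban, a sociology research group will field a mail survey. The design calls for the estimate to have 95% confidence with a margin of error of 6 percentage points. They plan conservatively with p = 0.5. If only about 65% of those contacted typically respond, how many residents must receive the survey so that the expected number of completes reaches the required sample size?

For 95% confidence, z = 1.96.
Completed interviews needed: n₀ = 1.96² × 0.2500 / 0.060² ≈ 266.78 → 267.
At a 65% response rate, contacts needed = 267 / 0.65 ≈ 410.77 → 411.

411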